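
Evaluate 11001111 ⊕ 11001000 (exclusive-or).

XOR: 1 when bits differ
  11001111
^ 11001000
----------
  00000111
Decimal: 207 ^ 200 = 7



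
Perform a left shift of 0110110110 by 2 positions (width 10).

Original: 0110110110 (decimal 438)
Shift left by 2 positions
Append 2 zeros on the right and drop the 2 high bits that overflow the 10-bit width
Result: 1011011000 (decimal 728)
Equivalent: 438 << 2 = 438 × 2^2 = 1752, truncated to 10 bits = 728



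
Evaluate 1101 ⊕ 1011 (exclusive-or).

XOR: 1 when bits differ
  1101
^ 1011
------
  0110
Decimal: 13 ^ 11 = 6



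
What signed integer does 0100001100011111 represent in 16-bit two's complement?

Binary: 0100001100011111
Sign bit: 0 (non-negative)
Read directly as an unsigned value:
0100001100011111 = 16384 + 512 + 256 + 16 + 8 + 4 + 2 + 1 = 17183
Value: 17183



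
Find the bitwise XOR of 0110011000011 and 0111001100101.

XOR: 1 when bits differ
  0110011000011
^ 0111001100101
---------------
  0001010100110
Decimal: 3267 ^ 3685 = 678



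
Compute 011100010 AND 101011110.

AND: 1 only when both bits are 1
  011100010
& 101011110
-----------
  001000010
Decimal: 226 & 350 = 66



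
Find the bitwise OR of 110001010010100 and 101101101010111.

OR: 1 when either bit is 1
  110001010010100
| 101101101010111
-----------------
  111101111010111
Decimal: 25236 | 23383 = 31703



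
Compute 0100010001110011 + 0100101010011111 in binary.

Add column by column from the right: bit + bit + carry-in; write the sum mod 2, carry 1 when the sum is 2 or 3.
carry:  1000000111111110
        0100010001110011
+       0100101010011111
------------------------
       01000111100010010
(the carry out of the leftmost column, 0, becomes the leading bit)
Decimal check:
  0100010001110011 = 16384 + 1024 + 64 + 32 + 16 + 2 + 1 = 17523
  0100101010011111 = 16384 + 2048 + 512 + 128 + 16 + 8 + 4 + 2 + 1 = 19103
  17523 + 19103 = 36626, and 01000111100010010 = 32768 + 2048 + 1024 + 512 + 256 + 16 + 2 = 36626 ✓



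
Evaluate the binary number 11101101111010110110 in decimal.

Sum of powers of 2 for each 1-bit:
2^1 + 2^2 + 2^4 + 2^5 + 2^7 + 2^9 + 2^10 + 2^11 + 2^12 + 2^14 + 2^15 + 2^17 + 2^18 + 2^19
= 2 + 4 + 16 + 32 + 128 + 512 + 1024 + 2048 + 4096 + 16384 + 32768 + 131072 + 262144 + 524288
= 974518



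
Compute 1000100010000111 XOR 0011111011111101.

XOR: 1 when bits differ
  1000100010000111
^ 0011111011111101
------------------
  1011011001111010
Decimal: 34951 ^ 16125 = 46714



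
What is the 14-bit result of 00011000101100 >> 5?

Original: 00011000101100 (decimal 1580)
Shift right by 5 positions
Drop the 5 low bits; fill with zeros on the left
Result: 00000000110001 (decimal 49)
Equivalent: 1580 >> 5 = 1580 ÷ 2^5 = 49



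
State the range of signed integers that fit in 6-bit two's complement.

For 6-bit two's complement:
Minimum: -2^5 = -32
Maximum: 2^5 - 1 = 31



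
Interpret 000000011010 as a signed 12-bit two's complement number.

Binary: 000000011010
Sign bit: 0 (non-negative)
Read directly as an unsigned value:
000000011010 = 16 + 8 + 2 = 26
Value: 26



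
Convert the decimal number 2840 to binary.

Using repeated division by 2:
2840 ÷ 2 = 1420 remainder 0
1420 ÷ 2 = 710 remainder 0
710 ÷ 2 = 355 remainder 0
355 ÷ 2 = 177 remainder 1
177 ÷ 2 = 88 remainder 1
88 ÷ 2 = 44 remainder 0
44 ÷ 2 = 22 remainder 0
22 ÷ 2 = 11 remainder 0
11 ÷ 2 = 5 remainder 1
5 ÷ 2 = 2 remainder 1
2 ÷ 2 = 1 remainder 0
1 ÷ 2 = 0 remainder 1
Reading remainders bottom to top: 101100011000



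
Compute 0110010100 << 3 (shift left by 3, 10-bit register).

Original: 0110010100 (decimal 404)
Shift left by 3 positions
Append 3 zeros on the right and drop the 3 high bits that overflow the 10-bit width
Result: 0010100000 (decimal 160)
Equivalent: 404 << 3 = 404 × 2^3 = 3232, truncated to 10 bits = 160



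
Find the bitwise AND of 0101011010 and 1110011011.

AND: 1 only when both bits are 1
  0101011010
& 1110011011
------------
  0100011010
Decimal: 346 & 923 = 282



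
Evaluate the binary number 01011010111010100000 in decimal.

Sum of powers of 2 for each 1-bit:
2^5 + 2^7 + 2^9 + 2^10 + 2^11 + 2^13 + 2^15 + 2^16 + 2^18
= 32 + 128 + 512 + 1024 + 2048 + 8192 + 32768 + 65536 + 262144
= 372384



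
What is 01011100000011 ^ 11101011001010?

XOR: 1 when bits differ
  01011100000011
^ 11101011001010
----------------
  10110111001001
Decimal: 5891 ^ 15050 = 11721



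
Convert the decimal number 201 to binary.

Using repeated division by 2:
201 ÷ 2 = 100 remainder 1
100 ÷ 2 = 50 remainder 0
50 ÷ 2 = 25 remainder 0
25 ÷ 2 = 12 remainder 1
12 ÷ 2 = 6 remainder 0
6 ÷ 2 = 3 remainder 0
3 ÷ 2 = 1 remainder 1
1 ÷ 2 = 0 remainder 1
Reading remainders bottom to top: 11001001



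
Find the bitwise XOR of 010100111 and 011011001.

XOR: 1 when bits differ
  010100111
^ 011011001
-----------
  001111110
Decimal: 167 ^ 217 = 126



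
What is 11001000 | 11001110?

OR: 1 when either bit is 1
  11001000
| 11001110
----------
  11001110
Decimal: 200 | 206 = 206



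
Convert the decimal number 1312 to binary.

Using repeated division by 2:
1312 ÷ 2 = 656 remainder 0
656 ÷ 2 = 328 remainder 0
328 ÷ 2 = 164 remainder 0
164 ÷ 2 = 82 remainder 0
82 ÷ 2 = 41 remainder 0
41 ÷ 2 = 20 remainder 1
20 ÷ 2 = 10 remainder 0
10 ÷ 2 = 5 remainder 0
5 ÷ 2 = 2 remainder 1
2 ÷ 2 = 1 remainder 0
1 ÷ 2 = 0 remainder 1
Reading remainders bottom to top: 10100100000



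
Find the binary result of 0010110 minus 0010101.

Method 1 - Direct subtraction (column by column from the right: bit − bit − borrow-in; if negative, add 2 and borrow 1 from the next column):
borrow: 0000010
        0010110
-       0010101
---------------
        0000001

Method 2 - Add two's complement:
Two's complement of 0010101: invert → 1101010, add 1 → 1101011
  0010110
+ 1101011
---------
 10000001  (end carry out of the top bit = 1)
Discarding the end carry: 0000001
Decimal check:
  0010110 = 16 + 4 + 2 = 22
  0010101 = 16 + 4 + 1 = 21
  22 - 21 = 1, and 0000001 = 1 ✓



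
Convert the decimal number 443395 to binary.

Using repeated division by 2:
443395 ÷ 2 = 221697 remainder 1
221697 ÷ 2 = 110848 remainder 1
110848 ÷ 2 = 55424 remainder 0
55424 ÷ 2 = 27712 remainder 0
27712 ÷ 2 = 13856 remainder 0
13856 ÷ 2 = 6928 remainder 0
6928 ÷ 2 = 3464 remainder 0
3464 ÷ 2 = 1732 remainder 0
1732 ÷ 2 = 866 remainder 0
866 ÷ 2 = 433 remainder 0
433 ÷ 2 = 216 remainder 1
216 ÷ 2 = 108 remainder 0
108 ÷ 2 = 54 remainder 0
54 ÷ 2 = 27 remainder 0
27 ÷ 2 = 13 remainder 1
13 ÷ 2 = 6 remainder 1
6 ÷ 2 = 3 remainder 0
3 ÷ 2 = 1 remainder 1
1 ÷ 2 = 0 remainder 1
Reading remainders bottom to top: 1101100010000000011



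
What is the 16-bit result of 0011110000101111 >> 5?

Original: 0011110000101111 (decimal 15407)
Shift right by 5 positions
Drop the 5 low bits; fill with zeros on the left
Result: 0000000111100001 (decimal 481)
Equivalent: 15407 >> 5 = 15407 ÷ 2^5 = 481



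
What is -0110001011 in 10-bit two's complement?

Original: 0110001011
Step 1 - Invert all bits: 1001110100
Step 2 - Add 1: 1001110101
Verification: 0110001011 + 1001110101 = 10000000000; discarding the end carry (carry out of the top bit) leaves the 10-bit value 0000000000, as required for x + (-x)



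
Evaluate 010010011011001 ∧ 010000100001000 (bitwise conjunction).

AND: 1 only when both bits are 1
  010010011011001
& 010000100001000
-----------------
  010000000001000
Decimal: 9433 & 8456 = 8200



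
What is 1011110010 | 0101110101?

OR: 1 when either bit is 1
  1011110010
| 0101110101
------------
  1111110111
Decimal: 754 | 373 = 1015



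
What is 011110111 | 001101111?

OR: 1 when either bit is 1
  011110111
| 001101111
-----------
  011111111
Decimal: 247 | 111 = 255



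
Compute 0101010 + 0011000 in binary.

Add column by column from the right: bit + bit + carry-in; write the sum mod 2, carry 1 when the sum is 2 or 3.
carry:  1110000
        0101010
+       0011000
---------------
       01000010
(the carry out of the leftmost column, 0, becomes the leading bit)
Decimal check:
  0101010 = 32 + 8 + 2 = 42
  0011000 = 16 + 8 = 24
  42 + 24 = 66, and 01000010 = 64 + 2 = 66 ✓



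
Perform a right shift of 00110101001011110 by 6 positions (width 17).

Original: 00110101001011110 (decimal 27230)
Shift right by 6 positions
Drop the 6 low bits; fill with zeros on the left
Result: 00000000110101001 (decimal 425)
Equivalent: 27230 >> 6 = 27230 ÷ 2^6 = 425



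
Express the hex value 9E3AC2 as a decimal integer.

Expand by place value (powers of 16):
Digit values: E = 14, A = 10, C = 12
9E3AC2 = 9 × 16^5 + 14 × 16^4 + 3 × 16^3 + 10 × 16^2 + 12 × 16^1 + 2 × 16^0
= 9 × 1048576 + 14 × 65536 + 3 × 4096 + 10 × 256 + 12 × 16 + 2 × 1
= 9437184 + 917504 + 12288 + 2560 + 192 + 2
= 10369730



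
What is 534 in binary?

Using repeated division by 2:
534 ÷ 2 = 267 remainder 0
267 ÷ 2 = 133 remainder 1
133 ÷ 2 = 66 remainder 1
66 ÷ 2 = 33 remainder 0
33 ÷ 2 = 16 remainder 1
16 ÷ 2 = 8 remainder 0
8 ÷ 2 = 4 remainder 0
4 ÷ 2 = 2 remainder 0
2 ÷ 2 = 1 remainder 0
1 ÷ 2 = 0 remainder 1
Reading remainders bottom to top: 1000010110



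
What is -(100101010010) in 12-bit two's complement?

Original (sign bit 1, negative): 100101010010
Step 1 - Invert all bits: 011010101101
Step 2 - Add 1: 011010101110
Verification: 100101010010 + 011010101110 = 1000000000000; discarding the end carry (carry out of the top bit) leaves the 12-bit value 000000000000, as required for x + (-x)



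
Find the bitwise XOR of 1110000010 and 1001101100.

XOR: 1 when bits differ
  1110000010
^ 1001101100
------------
  0111101110
Decimal: 898 ^ 620 = 494



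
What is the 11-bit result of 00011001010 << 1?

Original: 00011001010 (decimal 202)
Shift left by 1 position
Append 1 zero on the right
Result: 00110010100 (decimal 404)
Equivalent: 202 << 1 = 202 × 2^1 = 404



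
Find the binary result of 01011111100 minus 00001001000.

Method 1 - Direct subtraction (column by column from the right: bit − bit − borrow-in; if negative, add 2 and borrow 1 from the next column):
borrow: 00000000000
        01011111100
-       00001001000
-------------------
        01010110100

Method 2 - Add two's complement:
Two's complement of 00001001000: invert → 11110110111, add 1 → 11110111000
  01011111100
+ 11110111000
-------------
 101010110100  (end carry out of the top bit = 1)
Discarding the end carry: 01010110100
Decimal check:
  01011111100 = 512 + 128 + 64 + 32 + 16 + 8 + 4 = 764
  00001001000 = 64 + 8 = 72
  764 - 72 = 692, and 01010110100 = 512 + 128 + 32 + 16 + 4 = 692 ✓



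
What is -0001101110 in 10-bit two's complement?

Original: 0001101110
Step 1 - Invert all bits: 1110010001
Step 2 - Add 1: 1110010010
Verification: 0001101110 + 1110010010 = 10000000000; discarding the end carry (carry out of the top bit) leaves the 10-bit value 0000000000, as required for x + (-x)



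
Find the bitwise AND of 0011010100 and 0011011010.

AND: 1 only when both bits are 1
  0011010100
& 0011011010
------------
  0011010000
Decimal: 212 & 218 = 208



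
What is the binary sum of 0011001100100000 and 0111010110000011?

Add column by column from the right: bit + bit + carry-in; write the sum mod 2, carry 1 when the sum is 2 or 3.
carry:  1110111000000000
        0011001100100000
+       0111010110000011
------------------------
       01010100010100011
(the carry out of the leftmost column, 0, becomes the leading bit)
Decimal check:
  0011001100100000 = 8192 + 4096 + 512 + 256 + 32 = 13088
  0111010110000011 = 16384 + 8192 + 4096 + 1024 + 256 + 128 + 2 + 1 = 30083
  13088 + 30083 = 43171, and 01010100010100011 = 32768 + 8192 + 2048 + 128 + 32 + 2 + 1 = 43171 ✓



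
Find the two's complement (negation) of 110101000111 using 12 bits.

Original (sign bit 1, negative): 110101000111
Step 1 - Invert all bits: 001010111000
Step 2 - Add 1: 001010111001
Verification: 110101000111 + 001010111001 = 1000000000000; discarding the end carry (carry out of the top bit) leaves the 12-bit value 000000000000, as required for x + (-x)



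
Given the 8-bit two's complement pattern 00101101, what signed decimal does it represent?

Binary: 00101101
Sign bit: 0 (non-negative)
Read directly as an unsigned value:
00101101 = 32 + 8 + 4 + 1 = 45
Value: 45



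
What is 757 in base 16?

Using repeated division by 16 (digits 10–15 are A–F):
757 ÷ 16 = 47 remainder 5
47 ÷ 16 = 2 remainder 15 (F)
2 ÷ 16 = 0 remainder 2
Reading remainders bottom to top: 2F5



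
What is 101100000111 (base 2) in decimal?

Sum of powers of 2 for each 1-bit:
2^0 + 2^1 + 2^2 + 2^8 + 2^9 + 2^11
= 1 + 2 + 4 + 256 + 512 + 2048
= 2823



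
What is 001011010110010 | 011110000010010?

OR: 1 when either bit is 1
  001011010110010
| 011110000010010
-----------------
  011111010110010
Decimal: 5810 | 15378 = 16050



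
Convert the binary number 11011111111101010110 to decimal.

Sum of powers of 2 for each 1-bit:
2^1 + 2^2 + 2^4 + 2^6 + 2^8 + 2^9 + 2^10 + 2^11 + 2^12 + 2^13 + 2^14 + 2^15 + 2^16 + 2^18 + 2^19
= 2 + 4 + 16 + 64 + 256 + 512 + 1024 + 2048 + 4096 + 8192 + 16384 + 32768 + 65536 + 262144 + 524288
= 917334



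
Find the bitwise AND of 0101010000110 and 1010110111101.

AND: 1 only when both bits are 1
  0101010000110
& 1010110111101
---------------
  0000010000100
Decimal: 2694 & 5565 = 132



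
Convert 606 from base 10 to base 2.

Using repeated division by 2:
606 ÷ 2 = 303 remainder 0
303 ÷ 2 = 151 remainder 1
151 ÷ 2 = 75 remainder 1
75 ÷ 2 = 37 remainder 1
37 ÷ 2 = 18 remainder 1
18 ÷ 2 = 9 remainder 0
9 ÷ 2 = 4 remainder 1
4 ÷ 2 = 2 remainder 0
2 ÷ 2 = 1 remainder 0
1 ÷ 2 = 0 remainder 1
Reading remainders bottom to top: 1001011110



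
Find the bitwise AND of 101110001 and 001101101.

AND: 1 only when both bits are 1
  101110001
& 001101101
-----------
  001100001
Decimal: 369 & 109 = 97



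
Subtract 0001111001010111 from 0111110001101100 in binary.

Method 1 - Direct subtraction (column by column from the right: bit − bit − borrow-in; if negative, add 2 and borrow 1 from the next column):
borrow: 0011110000101110
        0111110001101100
-       0001111001010111
------------------------
        0101111000010101

Method 2 - Add two's complement:
Two's complement of 0001111001010111: invert → 1110000110101000, add 1 → 1110000110101001
  0111110001101100
+ 1110000110101001
------------------
 10101111000010101  (end carry out of the top bit = 1)
Discarding the end carry: 0101111000010101
Decimal check:
  0111110001101100 = 16384 + 8192 + 4096 + 2048 + 1024 + 64 + 32 + 8 + 4 = 31852
  0001111001010111 = 4096 + 2048 + 1024 + 512 + 64 + 16 + 4 + 2 + 1 = 7767
  31852 - 7767 = 24085, and 0101111000010101 = 16384 + 4096 + 2048 + 1024 + 512 + 16 + 4 + 1 = 24085 ✓



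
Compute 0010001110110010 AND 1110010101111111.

AND: 1 only when both bits are 1
  0010001110110010
& 1110010101111111
------------------
  0010000100110010
Decimal: 9138 & 58751 = 8498



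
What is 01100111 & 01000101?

AND: 1 only when both bits are 1
  01100111
& 01000101
----------
  01000101
Decimal: 103 & 69 = 69



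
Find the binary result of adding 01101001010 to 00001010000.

Add column by column from the right: bit + bit + carry-in; write the sum mod 2, carry 1 when the sum is 2 or 3.
carry:  00010000000
        01101001010
+       00001010000
-------------------
       001110011010
(the carry out of the leftmost column, 0, becomes the leading bit)
Decimal check:
  01101001010 = 512 + 256 + 64 + 8 + 2 = 842
  00001010000 = 64 + 16 = 80
  842 + 80 = 922, and 001110011010 = 512 + 256 + 128 + 16 + 8 + 2 = 922 ✓



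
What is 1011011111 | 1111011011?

OR: 1 when either bit is 1
  1011011111
| 1111011011
------------
  1111011111
Decimal: 735 | 987 = 991



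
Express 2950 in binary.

Using repeated division by 2:
2950 ÷ 2 = 1475 remainder 0
1475 ÷ 2 = 737 remainder 1
737 ÷ 2 = 368 remainder 1
368 ÷ 2 = 184 remainder 0
184 ÷ 2 = 92 remainder 0
92 ÷ 2 = 46 remainder 0
46 ÷ 2 = 23 remainder 0
23 ÷ 2 = 11 remainder 1
11 ÷ 2 = 5 remainder 1
5 ÷ 2 = 2 remainder 1
2 ÷ 2 = 1 remainder 0
1 ÷ 2 = 0 remainder 1
Reading remainders bottom to top: 101110000110



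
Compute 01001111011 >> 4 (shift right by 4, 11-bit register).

Original: 01001111011 (decimal 635)
Shift right by 4 positions
Drop the 4 low bits; fill with zeros on the left
Result: 00000100111 (decimal 39)
Equivalent: 635 >> 4 = 635 ÷ 2^4 = 39



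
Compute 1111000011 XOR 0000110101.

XOR: 1 when bits differ
  1111000011
^ 0000110101
------------
  1111110110
Decimal: 963 ^ 53 = 1014



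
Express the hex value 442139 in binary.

Convert each hex digit to 4 bits:
  4 = 0100
  4 = 0100
  2 = 0010
  1 = 0001
  3 = 0011
  9 = 1001
Concatenate: 010001000010000100111001



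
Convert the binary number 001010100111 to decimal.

Sum of powers of 2 for each 1-bit:
2^0 + 2^1 + 2^2 + 2^5 + 2^7 + 2^9
= 1 + 2 + 4 + 32 + 128 + 512
= 679



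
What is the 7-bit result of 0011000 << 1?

Original: 0011000 (decimal 24)
Shift left by 1 position
Append 1 zero on the right
Result: 0110000 (decimal 48)
Equivalent: 24 << 1 = 24 × 2^1 = 48



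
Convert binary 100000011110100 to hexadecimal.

Group into 4-bit nibbles from right:
  0100 = 4
  0000 = 0
  1111 = F
  0100 = 4
Result: 40F4



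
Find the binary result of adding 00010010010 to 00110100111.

Add column by column from the right: bit + bit + carry-in; write the sum mod 2, carry 1 when the sum is 2 or 3.
carry:  01100001100
        00010010010
+       00110100111
-------------------
       001000111001
(the carry out of the leftmost column, 0, becomes the leading bit)
Decimal check:
  00010010010 = 128 + 16 + 2 = 146
  00110100111 = 256 + 128 + 32 + 4 + 2 + 1 = 423
  146 + 423 = 569, and 001000111001 = 512 + 32 + 16 + 8 + 1 = 569 ✓



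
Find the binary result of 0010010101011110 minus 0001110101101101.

Method 1 - Direct subtraction (column by column from the right: bit − bit − borrow-in; if negative, add 2 and borrow 1 from the next column):
borrow: 0011111111000010
        0010010101011110
-       0001110101101101
------------------------
        0000011111110001

Method 2 - Add two's complement:
Two's complement of 0001110101101101: invert → 1110001010010010, add 1 → 1110001010010011
  0010010101011110
+ 1110001010010011
------------------
 10000011111110001  (end carry out of the top bit = 1)
Discarding the end carry: 0000011111110001
Decimal check:
  0010010101011110 = 8192 + 1024 + 256 + 64 + 16 + 8 + 4 + 2 = 9566
  0001110101101101 = 4096 + 2048 + 1024 + 256 + 64 + 32 + 8 + 4 + 1 = 7533
  9566 - 7533 = 2033, and 0000011111110001 = 1024 + 512 + 256 + 128 + 64 + 32 + 16 + 1 = 2033 ✓



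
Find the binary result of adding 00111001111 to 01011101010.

Add column by column from the right: bit + bit + carry-in; write the sum mod 2, carry 1 when the sum is 2 or 3.
carry:  11110011100
        00111001111
+       01011101010
-------------------
       010010111001
(the carry out of the leftmost column, 0, becomes the leading bit)
Decimal check:
  00111001111 = 256 + 128 + 64 + 8 + 4 + 2 + 1 = 463
  01011101010 = 512 + 128 + 64 + 32 + 8 + 2 = 746
  463 + 746 = 1209, and 010010111001 = 1024 + 128 + 32 + 16 + 8 + 1 = 1209 ✓



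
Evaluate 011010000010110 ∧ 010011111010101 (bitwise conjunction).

AND: 1 only when both bits are 1
  011010000010110
& 010011111010101
-----------------
  010010000010100
Decimal: 13334 & 10197 = 9236



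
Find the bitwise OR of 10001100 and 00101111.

OR: 1 when either bit is 1
  10001100
| 00101111
----------
  10101111
Decimal: 140 | 47 = 175



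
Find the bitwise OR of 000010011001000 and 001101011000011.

OR: 1 when either bit is 1
  000010011001000
| 001101011000011
-----------------
  001111011001011
Decimal: 1224 | 6851 = 7883



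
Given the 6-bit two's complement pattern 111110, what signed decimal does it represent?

Binary: 111110
Sign bit: 1 (negative)
Invert: 000001
Add 1:  000010
Magnitude: 000010 = 2
Value: -2



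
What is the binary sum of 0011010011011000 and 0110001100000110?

Add column by column from the right: bit + bit + carry-in; write the sum mod 2, carry 1 when the sum is 2 or 3.
carry:  1100000000000000
        0011010011011000
+       0110001100000110
------------------------
       01001011111011110
(the carry out of the leftmost column, 0, becomes the leading bit)
Decimal check:
  0011010011011000 = 8192 + 4096 + 1024 + 128 + 64 + 16 + 8 = 13528
  0110001100000110 = 16384 + 8192 + 512 + 256 + 4 + 2 = 25350
  13528 + 25350 = 38878, and 01001011111011110 = 32768 + 4096 + 1024 + 512 + 256 + 128 + 64 + 16 + 8 + 4 + 2 = 38878 ✓



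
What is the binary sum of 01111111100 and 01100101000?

Add column by column from the right: bit + bit + carry-in; write the sum mod 2, carry 1 when the sum is 2 or 3.
carry:  11111110000
        01111111100
+       01100101000
-------------------
       011100100100
(the carry out of the leftmost column, 0, becomes the leading bit)
Decimal check:
  01111111100 = 512 + 256 + 128 + 64 + 32 + 16 + 8 + 4 = 1020
  01100101000 = 512 + 256 + 32 + 8 = 808
  1020 + 808 = 1828, and 011100100100 = 1024 + 512 + 256 + 32 + 4 = 1828 ✓



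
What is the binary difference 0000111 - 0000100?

Method 1 - Direct subtraction (column by column from the right: bit − bit − borrow-in; if negative, add 2 and borrow 1 from the next column):
borrow: 0000000
        0000111
-       0000100
---------------
        0000011

Method 2 - Add two's complement:
Two's complement of 0000100: invert → 1111011, add 1 → 1111100
  0000111
+ 1111100
---------
 10000011  (end carry out of the top bit = 1)
Discarding the end carry: 0000011
Decimal check:
  0000111 = 4 + 2 + 1 = 7
  0000100 = 4
  7 - 4 = 3, and 0000011 = 2 + 1 = 3 ✓



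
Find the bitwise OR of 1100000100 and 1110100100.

OR: 1 when either bit is 1
  1100000100
| 1110100100
------------
  1110100100
Decimal: 772 | 932 = 932



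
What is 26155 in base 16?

Using repeated division by 16 (digits 10–15 are A–F):
26155 ÷ 16 = 1634 remainder 11 (B)
1634 ÷ 16 = 102 remainder 2
102 ÷ 16 = 6 remainder 6
6 ÷ 16 = 0 remainder 6
Reading remainders bottom to top: 662B



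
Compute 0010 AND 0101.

AND: 1 only when both bits are 1
  0010
& 0101
------
  0000
Decimal: 2 & 5 = 0



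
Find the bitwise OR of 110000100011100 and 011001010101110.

OR: 1 when either bit is 1
  110000100011100
| 011001010101110
-----------------
  111001110111110
Decimal: 24860 | 12974 = 29630



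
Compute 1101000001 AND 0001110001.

AND: 1 only when both bits are 1
  1101000001
& 0001110001
------------
  0001000001
Decimal: 833 & 113 = 65



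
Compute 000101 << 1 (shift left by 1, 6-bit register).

Original: 000101 (decimal 5)
Shift left by 1 position
Append 1 zero on the right
Result: 001010 (decimal 10)
Equivalent: 5 << 1 = 5 × 2^1 = 10



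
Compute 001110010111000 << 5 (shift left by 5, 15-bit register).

Original: 001110010111000 (decimal 7352)
Shift left by 5 positions
Append 5 zeros on the right and drop the 5 high bits that overflow the 15-bit width
Result: 001011100000000 (decimal 5888)
Equivalent: 7352 << 5 = 7352 × 2^5 = 235264, truncated to 15 bits = 5888



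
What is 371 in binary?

Using repeated division by 2:
371 ÷ 2 = 185 remainder 1
185 ÷ 2 = 92 remainder 1
92 ÷ 2 = 46 remainder 0
46 ÷ 2 = 23 remainder 0
23 ÷ 2 = 11 remainder 1
11 ÷ 2 = 5 remainder 1
5 ÷ 2 = 2 remainder 1
2 ÷ 2 = 1 remainder 0
1 ÷ 2 = 0 remainder 1
Reading remainders bottom to top: 101110011



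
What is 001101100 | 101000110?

OR: 1 when either bit is 1
  001101100
| 101000110
-----------
  101101110
Decimal: 108 | 326 = 366



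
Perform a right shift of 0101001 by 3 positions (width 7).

Original: 0101001 (decimal 41)
Shift right by 3 positions
Drop the 3 low bits; fill with zeros on the left
Result: 0000101 (decimal 5)
Equivalent: 41 >> 3 = 41 ÷ 2^3 = 5



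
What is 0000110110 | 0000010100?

OR: 1 when either bit is 1
  0000110110
| 0000010100
------------
  0000110110
Decimal: 54 | 20 = 54



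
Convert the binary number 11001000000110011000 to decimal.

Sum of powers of 2 for each 1-bit:
2^3 + 2^4 + 2^7 + 2^8 + 2^15 + 2^18 + 2^19
= 8 + 16 + 128 + 256 + 32768 + 262144 + 524288
= 819608



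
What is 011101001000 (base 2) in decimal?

Sum of powers of 2 for each 1-bit:
2^3 + 2^6 + 2^8 + 2^9 + 2^10
= 8 + 64 + 256 + 512 + 1024
= 1864



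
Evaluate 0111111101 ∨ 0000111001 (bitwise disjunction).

OR: 1 when either bit is 1
  0111111101
| 0000111001
------------
  0111111101
Decimal: 509 | 57 = 509



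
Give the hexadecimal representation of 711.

Using repeated division by 16 (digits 10–15 are A–F):
711 ÷ 16 = 44 remainder 7
44 ÷ 16 = 2 remainder 12 (C)
2 ÷ 16 = 0 remainder 2
Reading remainders bottom to top: 2C7



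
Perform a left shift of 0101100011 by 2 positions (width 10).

Original: 0101100011 (decimal 355)
Shift left by 2 positions
Append 2 zeros on the right and drop the 2 high bits that overflow the 10-bit width
Result: 0110001100 (decimal 396)
Equivalent: 355 << 2 = 355 × 2^2 = 1420, truncated to 10 bits = 396



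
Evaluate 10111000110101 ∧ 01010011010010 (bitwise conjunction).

AND: 1 only when both bits are 1
  10111000110101
& 01010011010010
----------------
  00010000010000
Decimal: 11829 & 5330 = 1040



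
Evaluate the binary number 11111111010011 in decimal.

Sum of powers of 2 for each 1-bit:
2^0 + 2^1 + 2^4 + 2^6 + 2^7 + 2^8 + 2^9 + 2^10 + 2^11 + 2^12 + 2^13
= 1 + 2 + 16 + 64 + 128 + 256 + 512 + 1024 + 2048 + 4096 + 8192
= 16339



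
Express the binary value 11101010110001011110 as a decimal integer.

Sum of powers of 2 for each 1-bit:
2^1 + 2^2 + 2^3 + 2^4 + 2^6 + 2^10 + 2^11 + 2^13 + 2^15 + 2^17 + 2^18 + 2^19
= 2 + 4 + 8 + 16 + 64 + 1024 + 2048 + 8192 + 32768 + 131072 + 262144 + 524288
= 961630



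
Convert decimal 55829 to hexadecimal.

Using repeated division by 16 (digits 10–15 are A–F):
55829 ÷ 16 = 3489 remainder 5
3489 ÷ 16 = 218 remainder 1
218 ÷ 16 = 13 remainder 10 (A)
13 ÷ 16 = 0 remainder 13 (D)
Reading remainders bottom to top: DA15



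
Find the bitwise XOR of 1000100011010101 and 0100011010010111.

XOR: 1 when bits differ
  1000100011010101
^ 0100011010010111
------------------
  1100111001000010
Decimal: 35029 ^ 18071 = 52802



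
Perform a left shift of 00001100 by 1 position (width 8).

Original: 00001100 (decimal 12)
Shift left by 1 position
Append 1 zero on the right
Result: 00011000 (decimal 24)
Equivalent: 12 << 1 = 12 × 2^1 = 24



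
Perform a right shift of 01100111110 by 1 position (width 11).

Original: 01100111110 (decimal 830)
Shift right by 1 position
Drop the 1 low bit; fill with zero on the left
Result: 00110011111 (decimal 415)
Equivalent: 830 >> 1 = 830 ÷ 2^1 = 415



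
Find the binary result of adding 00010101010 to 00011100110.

Add column by column from the right: bit + bit + carry-in; write the sum mod 2, carry 1 when the sum is 2 or 3.
carry:  00111011100
        00010101010
+       00011100110
-------------------
       000110010000
(the carry out of the leftmost column, 0, becomes the leading bit)
Decimal check:
  00010101010 = 128 + 32 + 8 + 2 = 170
  00011100110 = 128 + 64 + 32 + 4 + 2 = 230
  170 + 230 = 400, and 000110010000 = 256 + 128 + 16 = 400 ✓



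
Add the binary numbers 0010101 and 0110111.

Add column by column from the right: bit + bit + carry-in; write the sum mod 2, carry 1 when the sum is 2 or 3.
carry:  1101110
        0010101
+       0110111
---------------
       01001100
(the carry out of the leftmost column, 0, becomes the leading bit)
Decimal check:
  0010101 = 16 + 4 + 1 = 21
  0110111 = 32 + 16 + 4 + 2 + 1 = 55
  21 + 55 = 76, and 01001100 = 64 + 8 + 4 = 76 ✓



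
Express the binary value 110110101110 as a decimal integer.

Sum of powers of 2 for each 1-bit:
2^1 + 2^2 + 2^3 + 2^5 + 2^7 + 2^8 + 2^10 + 2^11
= 2 + 4 + 8 + 32 + 128 + 256 + 1024 + 2048
= 3502



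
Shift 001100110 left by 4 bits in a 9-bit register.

Original: 001100110 (decimal 102)
Shift left by 4 positions
Append 4 zeros on the right and drop the 4 high bits that overflow the 9-bit width
Result: 001100000 (decimal 96)
Equivalent: 102 << 4 = 102 × 2^4 = 1632, truncated to 9 bits = 96



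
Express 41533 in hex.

Using repeated division by 16 (digits 10–15 are A–F):
41533 ÷ 16 = 2595 remainder 13 (D)
2595 ÷ 16 = 162 remainder 3
162 ÷ 16 = 10 remainder 2
10 ÷ 16 = 0 remainder 10 (A)
Reading remainders bottom to top: A23D



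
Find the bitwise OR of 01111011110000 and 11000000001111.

OR: 1 when either bit is 1
  01111011110000
| 11000000001111
----------------
  11111011111111
Decimal: 7920 | 12303 = 16127



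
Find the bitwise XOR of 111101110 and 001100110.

XOR: 1 when bits differ
  111101110
^ 001100110
-----------
  110001000
Decimal: 494 ^ 102 = 392



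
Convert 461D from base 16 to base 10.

Expand by place value (powers of 16):
Digit values: D = 13
461D = 4 × 16^3 + 6 × 16^2 + 1 × 16^1 + 13 × 16^0
= 4 × 4096 + 6 × 256 + 1 × 16 + 13 × 1
= 16384 + 1536 + 16 + 13
= 17949



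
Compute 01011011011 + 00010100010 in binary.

Add column by column from the right: bit + bit + carry-in; write the sum mod 2, carry 1 when the sum is 2 or 3.
carry:  00100000100
        01011011011
+       00010100010
-------------------
       001101111101
(the carry out of the leftmost column, 0, becomes the leading bit)
Decimal check:
  01011011011 = 512 + 128 + 64 + 16 + 8 + 2 + 1 = 731
  00010100010 = 128 + 32 + 2 = 162
  731 + 162 = 893, and 001101111101 = 512 + 256 + 64 + 32 + 16 + 8 + 4 + 1 = 893 ✓



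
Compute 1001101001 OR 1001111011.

OR: 1 when either bit is 1
  1001101001
| 1001111011
------------
  1001111011
Decimal: 617 | 635 = 635



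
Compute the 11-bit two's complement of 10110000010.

Original (sign bit 1, negative): 10110000010
Step 1 - Invert all bits: 01001111101
Step 2 - Add 1: 01001111110
Verification: 10110000010 + 01001111110 = 100000000000; discarding the end carry (carry out of the top bit) leaves the 11-bit value 00000000000, as required for x + (-x)



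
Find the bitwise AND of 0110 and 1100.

AND: 1 only when both bits are 1
  0110
& 1100
------
  0100
Decimal: 6 & 12 = 4



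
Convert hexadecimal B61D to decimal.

Expand by place value (powers of 16):
Digit values: B = 11, D = 13
B61D = 11 × 16^3 + 6 × 16^2 + 1 × 16^1 + 13 × 16^0
= 11 × 4096 + 6 × 256 + 1 × 16 + 13 × 1
= 45056 + 1536 + 16 + 13
= 46621



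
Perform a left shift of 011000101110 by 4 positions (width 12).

Original: 011000101110 (decimal 1582)
Shift left by 4 positions
Append 4 zeros on the right and drop the 4 high bits that overflow the 12-bit width
Result: 001011100000 (decimal 736)
Equivalent: 1582 << 4 = 1582 × 2^4 = 25312, truncated to 12 bits = 736



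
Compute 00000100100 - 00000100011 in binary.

Method 1 - Direct subtraction (column by column from the right: bit − bit − borrow-in; if negative, add 2 and borrow 1 from the next column):
borrow: 00000000110
        00000100100
-       00000100011
-------------------
        00000000001

Method 2 - Add two's complement:
Two's complement of 00000100011: invert → 11111011100, add 1 → 11111011101
  00000100100
+ 11111011101
-------------
 100000000001  (end carry out of the top bit = 1)
Discarding the end carry: 00000000001
Decimal check:
  00000100100 = 32 + 4 = 36
  00000100011 = 32 + 2 + 1 = 35
  36 - 35 = 1, and 00000000001 = 1 ✓



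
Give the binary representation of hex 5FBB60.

Convert each hex digit to 4 bits:
  5 = 0101
  F = 1111
  B = 1011
  B = 1011
  6 = 0110
  0 = 0000
Concatenate: 010111111011101101100000



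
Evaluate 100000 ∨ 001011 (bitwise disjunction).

OR: 1 when either bit is 1
  100000
| 001011
--------
  101011
Decimal: 32 | 11 = 43



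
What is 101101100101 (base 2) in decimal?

Sum of powers of 2 for each 1-bit:
2^0 + 2^2 + 2^5 + 2^6 + 2^8 + 2^9 + 2^11
= 1 + 4 + 32 + 64 + 256 + 512 + 2048
= 2917



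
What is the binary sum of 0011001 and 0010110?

Add column by column from the right: bit + bit + carry-in; write the sum mod 2, carry 1 when the sum is 2 or 3.
carry:  0100000
        0011001
+       0010110
---------------
       00101111
(the carry out of the leftmost column, 0, becomes the leading bit)
Decimal check:
  0011001 = 16 + 8 + 1 = 25
  0010110 = 16 + 4 + 2 = 22
  25 + 22 = 47, and 00101111 = 32 + 8 + 4 + 2 + 1 = 47 ✓



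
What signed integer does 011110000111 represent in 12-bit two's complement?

Binary: 011110000111
Sign bit: 0 (non-negative)
Read directly as an unsigned value:
011110000111 = 1024 + 512 + 256 + 128 + 4 + 2 + 1 = 1927
Value: 1927



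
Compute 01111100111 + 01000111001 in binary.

Add column by column from the right: bit + bit + carry-in; write the sum mod 2, carry 1 when the sum is 2 or 3.
carry:  11111111110
        01111100111
+       01000111001
-------------------
       011000100000
(the carry out of the leftmost column, 0, becomes the leading bit)
Decimal check:
  01111100111 = 512 + 256 + 128 + 64 + 32 + 4 + 2 + 1 = 999
  01000111001 = 512 + 32 + 16 + 8 + 1 = 569
  999 + 569 = 1568, and 011000100000 = 1024 + 512 + 32 = 1568 ✓



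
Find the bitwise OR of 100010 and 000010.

OR: 1 when either bit is 1
  100010
| 000010
--------
  100010
Decimal: 34 | 2 = 34



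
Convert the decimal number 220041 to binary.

Using repeated division by 2:
220041 ÷ 2 = 110020 remainder 1
110020 ÷ 2 = 55010 remainder 0
55010 ÷ 2 = 27505 remainder 0
27505 ÷ 2 = 13752 remainder 1
13752 ÷ 2 = 6876 remainder 0
6876 ÷ 2 = 3438 remainder 0
3438 ÷ 2 = 1719 remainder 0
1719 ÷ 2 = 859 remainder 1
859 ÷ 2 = 429 remainder 1
429 ÷ 2 = 214 remainder 1
214 ÷ 2 = 107 remainder 0
107 ÷ 2 = 53 remainder 1
53 ÷ 2 = 26 remainder 1
26 ÷ 2 = 13 remainder 0
13 ÷ 2 = 6 remainder 1
6 ÷ 2 = 3 remainder 0
3 ÷ 2 = 1 remainder 1
1 ÷ 2 = 0 remainder 1
Reading remainders bottom to top: 110101101110001001



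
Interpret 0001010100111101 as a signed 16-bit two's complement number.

Binary: 0001010100111101
Sign bit: 0 (non-negative)
Read directly as an unsigned value:
0001010100111101 = 4096 + 1024 + 256 + 32 + 16 + 8 + 4 + 1 = 5437
Value: 5437



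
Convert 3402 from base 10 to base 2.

Using repeated division by 2:
3402 ÷ 2 = 1701 remainder 0
1701 ÷ 2 = 850 remainder 1
850 ÷ 2 = 425 remainder 0
425 ÷ 2 = 212 remainder 1
212 ÷ 2 = 106 remainder 0
106 ÷ 2 = 53 remainder 0
53 ÷ 2 = 26 remainder 1
26 ÷ 2 = 13 remainder 0
13 ÷ 2 = 6 remainder 1
6 ÷ 2 = 3 remainder 0
3 ÷ 2 = 1 remainder 1
1 ÷ 2 = 0 remainder 1
Reading remainders bottom to top: 110101001010



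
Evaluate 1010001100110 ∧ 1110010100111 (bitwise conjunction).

AND: 1 only when both bits are 1
  1010001100110
& 1110010100111
---------------
  1010000100110
Decimal: 5222 & 7335 = 5158



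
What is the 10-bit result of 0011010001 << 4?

Original: 0011010001 (decimal 209)
Shift left by 4 positions
Append 4 zeros on the right and drop the 4 high bits that overflow the 10-bit width
Result: 0100010000 (decimal 272)
Equivalent: 209 << 4 = 209 × 2^4 = 3344, truncated to 10 bits = 272



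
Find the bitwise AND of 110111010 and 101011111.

AND: 1 only when both bits are 1
  110111010
& 101011111
-----------
  100011010
Decimal: 442 & 351 = 282



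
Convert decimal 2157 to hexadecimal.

Using repeated division by 16 (digits 10–15 are A–F):
2157 ÷ 16 = 134 remainder 13 (D)
134 ÷ 16 = 8 remainder 6
8 ÷ 16 = 0 remainder 8
Reading remainders bottom to top: 86D



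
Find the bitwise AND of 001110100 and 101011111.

AND: 1 only when both bits are 1
  001110100
& 101011111
-----------
  001010100
Decimal: 116 & 351 = 84



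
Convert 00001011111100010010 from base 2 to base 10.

Sum of powers of 2 for each 1-bit:
2^1 + 2^4 + 2^8 + 2^9 + 2^10 + 2^11 + 2^12 + 2^13 + 2^15
= 2 + 16 + 256 + 512 + 1024 + 2048 + 4096 + 8192 + 32768
= 48914



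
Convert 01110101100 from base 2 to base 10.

Sum of powers of 2 for each 1-bit:
2^2 + 2^3 + 2^5 + 2^7 + 2^8 + 2^9
= 4 + 8 + 32 + 128 + 256 + 512
= 940



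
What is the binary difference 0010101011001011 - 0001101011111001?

Method 1 - Direct subtraction (column by column from the right: bit − bit − borrow-in; if negative, add 2 and borrow 1 from the next column):
borrow: 0011111111100000
        0010101011001011
-       0001101011111001
------------------------
        0000111111010010

Method 2 - Add two's complement:
Two's complement of 0001101011111001: invert → 1110010100000110, add 1 → 1110010100000111
  0010101011001011
+ 1110010100000111
------------------
 10000111111010010  (end carry out of the top bit = 1)
Discarding the end carry: 0000111111010010
Decimal check:
  0010101011001011 = 8192 + 2048 + 512 + 128 + 64 + 8 + 2 + 1 = 10955
  0001101011111001 = 4096 + 2048 + 512 + 128 + 64 + 32 + 16 + 8 + 1 = 6905
  10955 - 6905 = 4050, and 0000111111010010 = 2048 + 1024 + 512 + 256 + 128 + 64 + 16 + 2 = 4050 ✓



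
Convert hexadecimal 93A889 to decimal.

Expand by place value (powers of 16):
Digit values: A = 10
93A889 = 9 × 16^5 + 3 × 16^4 + 10 × 16^3 + 8 × 16^2 + 8 × 16^1 + 9 × 16^0
= 9 × 1048576 + 3 × 65536 + 10 × 4096 + 8 × 256 + 8 × 16 + 9 × 1
= 9437184 + 196608 + 40960 + 2048 + 128 + 9
= 9676937



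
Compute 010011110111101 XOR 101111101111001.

XOR: 1 when bits differ
  010011110111101
^ 101111101111001
-----------------
  111100011000100
Decimal: 10173 ^ 24441 = 30916



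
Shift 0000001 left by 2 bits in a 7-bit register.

Original: 0000001 (decimal 1)
Shift left by 2 positions
Append 2 zeros on the right
Result: 0000100 (decimal 4)
Equivalent: 1 << 2 = 1 × 2^2 = 4



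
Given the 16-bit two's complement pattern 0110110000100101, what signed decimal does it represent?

Binary: 0110110000100101
Sign bit: 0 (non-negative)
Read directly as an unsigned value:
0110110000100101 = 16384 + 8192 + 2048 + 1024 + 32 + 4 + 1 = 27685
Value: 27685



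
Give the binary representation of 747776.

Using repeated division by 2:
747776 ÷ 2 = 373888 remainder 0
373888 ÷ 2 = 186944 remainder 0
186944 ÷ 2 = 93472 remainder 0
93472 ÷ 2 = 46736 remainder 0
46736 ÷ 2 = 23368 remainder 0
23368 ÷ 2 = 11684 remainder 0
11684 ÷ 2 = 5842 remainder 0
5842 ÷ 2 = 2921 remainder 0
2921 ÷ 2 = 1460 remainder 1
1460 ÷ 2 = 730 remainder 0
730 ÷ 2 = 365 remainder 0
365 ÷ 2 = 182 remainder 1
182 ÷ 2 = 91 remainder 0
91 ÷ 2 = 45 remainder 1
45 ÷ 2 = 22 remainder 1
22 ÷ 2 = 11 remainder 0
11 ÷ 2 = 5 remainder 1
5 ÷ 2 = 2 remainder 1
2 ÷ 2 = 1 remainder 0
1 ÷ 2 = 0 remainder 1
Reading remainders bottom to top: 10110110100100000000



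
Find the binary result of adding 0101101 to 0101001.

Add column by column from the right: bit + bit + carry-in; write the sum mod 2, carry 1 when the sum is 2 or 3.
carry:  1010010
        0101101
+       0101001
---------------
       01010110
(the carry out of the leftmost column, 0, becomes the leading bit)
Decimal check:
  0101101 = 32 + 8 + 4 + 1 = 45
  0101001 = 32 + 8 + 1 = 41
  45 + 41 = 86, and 01010110 = 64 + 16 + 4 + 2 = 86 ✓



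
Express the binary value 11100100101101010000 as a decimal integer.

Sum of powers of 2 for each 1-bit:
2^4 + 2^6 + 2^8 + 2^9 + 2^11 + 2^14 + 2^17 + 2^18 + 2^19
= 16 + 64 + 256 + 512 + 2048 + 16384 + 131072 + 262144 + 524288
= 936784



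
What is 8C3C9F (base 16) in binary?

Convert each hex digit to 4 bits:
  8 = 1000
  C = 1100
  3 = 0011
  C = 1100
  9 = 1001
  F = 1111
Concatenate: 100011000011110010011111



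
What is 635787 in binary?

Using repeated division by 2:
635787 ÷ 2 = 317893 remainder 1
317893 ÷ 2 = 158946 remainder 1
158946 ÷ 2 = 79473 remainder 0
79473 ÷ 2 = 39736 remainder 1
39736 ÷ 2 = 19868 remainder 0
19868 ÷ 2 = 9934 remainder 0
9934 ÷ 2 = 4967 remainder 0
4967 ÷ 2 = 2483 remainder 1
2483 ÷ 2 = 1241 remainder 1
1241 ÷ 2 = 620 remainder 1
620 ÷ 2 = 310 remainder 0
310 ÷ 2 = 155 remainder 0
155 ÷ 2 = 77 remainder 1
77 ÷ 2 = 38 remainder 1
38 ÷ 2 = 19 remainder 0
19 ÷ 2 = 9 remainder 1
9 ÷ 2 = 4 remainder 1
4 ÷ 2 = 2 remainder 0
2 ÷ 2 = 1 remainder 0
1 ÷ 2 = 0 remainder 1
Reading remainders bottom to top: 10011011001110001011

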